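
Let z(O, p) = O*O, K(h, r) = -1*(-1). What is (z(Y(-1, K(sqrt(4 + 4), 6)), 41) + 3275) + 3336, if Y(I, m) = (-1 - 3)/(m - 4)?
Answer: 59515/9 ≈ 6612.8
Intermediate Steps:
K(h, r) = 1
Y(I, m) = -4/(-4 + m)
z(O, p) = O**2
(z(Y(-1, K(sqrt(4 + 4), 6)), 41) + 3275) + 3336 = ((-4/(-4 + 1))**2 + 3275) + 3336 = ((-4/(-3))**2 + 3275) + 3336 = ((-4*(-1/3))**2 + 3275) + 3336 = ((4/3)**2 + 3275) + 3336 = (16/9 + 3275) + 3336 = 29491/9 + 3336 = 59515/9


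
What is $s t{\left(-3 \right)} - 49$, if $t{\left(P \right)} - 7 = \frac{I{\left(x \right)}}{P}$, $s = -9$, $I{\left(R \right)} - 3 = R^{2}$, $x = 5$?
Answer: $-28$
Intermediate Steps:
$I{\left(R \right)} = 3 + R^{2}$
$t{\left(P \right)} = 7 + \frac{28}{P}$ ($t{\left(P \right)} = 7 + \frac{3 + 5^{2}}{P} = 7 + \frac{3 + 25}{P} = 7 + \frac{28}{P}$)
$s t{\left(-3 \right)} - 49 = - 9 \left(7 + \frac{28}{-3}\right) - 49 = - 9 \left(7 + 28 \left(- \frac{1}{3}\right)\right) - 49 = - 9 \left(7 - \frac{28}{3}\right) - 49 = \left(-9\right) \left(- \frac{7}{3}\right) - 49 = 21 - 49 = -28$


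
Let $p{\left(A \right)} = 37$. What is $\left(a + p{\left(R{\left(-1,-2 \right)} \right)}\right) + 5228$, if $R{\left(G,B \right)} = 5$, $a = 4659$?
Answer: $9924$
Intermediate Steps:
$\left(a + p{\left(R{\left(-1,-2 \right)} \right)}\right) + 5228 = \left(4659 + 37\right) + 5228 = 4696 + 5228 = 9924$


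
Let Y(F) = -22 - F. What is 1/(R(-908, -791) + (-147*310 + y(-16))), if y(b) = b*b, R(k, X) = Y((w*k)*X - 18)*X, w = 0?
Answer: -1/42150 ≈ -2.3725e-5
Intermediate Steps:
R(k, X) = -4*X (R(k, X) = (-22 - ((0*k)*X - 18))*X = (-22 - (0*X - 18))*X = (-22 - (0 - 18))*X = (-22 - 1*(-18))*X = (-22 + 18)*X = -4*X)
y(b) = b²
1/(R(-908, -791) + (-147*310 + y(-16))) = 1/(-4*(-791) + (-147*310 + (-16)²)) = 1/(3164 + (-45570 + 256)) = 1/(3164 - 45314) = 1/(-42150) = -1/42150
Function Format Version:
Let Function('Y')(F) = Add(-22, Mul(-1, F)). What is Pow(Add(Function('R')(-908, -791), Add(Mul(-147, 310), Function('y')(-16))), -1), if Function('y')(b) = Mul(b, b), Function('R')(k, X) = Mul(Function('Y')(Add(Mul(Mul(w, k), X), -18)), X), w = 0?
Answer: Rational(-1, 42150) ≈ -2.3725e-5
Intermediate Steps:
Function('R')(k, X) = Mul(-4, X) (Function('R')(k, X) = Mul(Add(-22, Mul(-1, Add(Mul(Mul(0, k), X), -18))), X) = Mul(Add(-22, Mul(-1, Add(Mul(0, X), -18))), X) = Mul(Add(-22, Mul(-1, Add(0, -18))), X) = Mul(Add(-22, Mul(-1, -18)), X) = Mul(Add(-22, 18), X) = Mul(-4, X))
Function('y')(b) = Pow(b, 2)
Pow(Add(Function('R')(-908, -791), Add(Mul(-147, 310), Function('y')(-16))), -1) = Pow(Add(Mul(-4, -791), Add(Mul(-147, 310), Pow(-16, 2))), -1) = Pow(Add(3164, Add(-45570, 256)), -1) = Pow(Add(3164, -45314), -1) = Pow(-42150, -1) = Rational(-1, 42150)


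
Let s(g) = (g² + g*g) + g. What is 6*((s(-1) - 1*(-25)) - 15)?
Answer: 66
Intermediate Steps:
s(g) = g + 2*g² (s(g) = (g² + g²) + g = 2*g² + g = g + 2*g²)
6*((s(-1) - 1*(-25)) - 15) = 6*((-(1 + 2*(-1)) - 1*(-25)) - 15) = 6*((-(1 - 2) + 25) - 15) = 6*((-1*(-1) + 25) - 15) = 6*((1 + 25) - 15) = 6*(26 - 15) = 6*11 = 66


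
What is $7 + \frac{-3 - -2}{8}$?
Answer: $\frac{55}{8} \approx 6.875$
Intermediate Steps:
$7 + \frac{-3 - -2}{8} = 7 + \frac{-3 + 2}{8} = 7 + \frac{1}{8} \left(-1\right) = 7 - \frac{1}{8} = \frac{55}{8}$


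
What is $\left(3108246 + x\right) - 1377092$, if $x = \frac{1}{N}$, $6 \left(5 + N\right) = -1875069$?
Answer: $\frac{1082028378080}{625033} \approx 1.7312 \cdot 10^{6}$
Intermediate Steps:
$N = - \frac{625033}{2}$ ($N = -5 + \frac{1}{6} \left(-1875069\right) = -5 - \frac{625023}{2} = - \frac{625033}{2} \approx -3.1252 \cdot 10^{5}$)
$x = - \frac{2}{625033}$ ($x = \frac{1}{- \frac{625033}{2}} = - \frac{2}{625033} \approx -3.1998 \cdot 10^{-6}$)
$\left(3108246 + x\right) - 1377092 = \left(3108246 - \frac{2}{625033}\right) - 1377092 = \frac{1942756322116}{625033} - 1377092 = \frac{1082028378080}{625033}$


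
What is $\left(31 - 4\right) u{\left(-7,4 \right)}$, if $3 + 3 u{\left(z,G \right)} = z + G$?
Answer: $-54$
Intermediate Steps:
$u{\left(z,G \right)} = -1 + \frac{G}{3} + \frac{z}{3}$ ($u{\left(z,G \right)} = -1 + \frac{z + G}{3} = -1 + \frac{G + z}{3} = -1 + \left(\frac{G}{3} + \frac{z}{3}\right) = -1 + \frac{G}{3} + \frac{z}{3}$)
$\left(31 - 4\right) u{\left(-7,4 \right)} = \left(31 - 4\right) \left(-1 + \frac{1}{3} \cdot 4 + \frac{1}{3} \left(-7\right)\right) = 27 \left(-1 + \frac{4}{3} - \frac{7}{3}\right) = 27 \left(-2\right) = -54$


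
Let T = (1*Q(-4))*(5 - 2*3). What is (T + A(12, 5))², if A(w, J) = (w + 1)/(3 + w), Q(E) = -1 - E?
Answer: 1024/225 ≈ 4.5511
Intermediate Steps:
A(w, J) = (1 + w)/(3 + w)
T = -3 (T = (1*(-1 - 1*(-4)))*(5 - 2*3) = (1*(-1 + 4))*(5 - 6) = (1*3)*(-1) = 3*(-1) = -3)
(T + A(12, 5))² = (-3 + (1 + 12)/(3 + 12))² = (-3 + 13/15)² = (-32/15)² = 1024/225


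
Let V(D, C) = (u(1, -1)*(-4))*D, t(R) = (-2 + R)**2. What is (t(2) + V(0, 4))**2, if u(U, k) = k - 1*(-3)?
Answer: 0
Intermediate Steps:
u(U, k) = 3 + k (u(U, k) = k + 3 = 3 + k)
V(D, C) = -8*D (V(D, C) = ((3 - 1)*(-4))*D = (2*(-4))*D = -8*D)
(t(2) + V(0, 4))**2 = ((-2 + 2)**2 - 8*0)**2 = (0**2 + 0)**2 = (0 + 0)**2 = 0**2 = 0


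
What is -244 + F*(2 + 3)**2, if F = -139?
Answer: -3719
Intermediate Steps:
-244 + F*(2 + 3)**2 = -244 - 139*(2 + 3)**2 = -244 - 139*5**2 = -244 - 139*25 = -244 - 3475 = -3719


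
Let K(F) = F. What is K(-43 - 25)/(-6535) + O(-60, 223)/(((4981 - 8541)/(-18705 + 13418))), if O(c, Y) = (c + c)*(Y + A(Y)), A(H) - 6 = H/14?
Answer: -355421371687/8142610 ≈ -43650.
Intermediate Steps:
A(H) = 6 + H/14
O(c, Y) = 2*c*(6 + 15*Y/14) (O(c, Y) = (c + c)*(Y + (6 + Y/14)) = (2*c)*(6 + 15*Y/14) = 2*c*(6 + 15*Y/14))
K(-43 - 25)/(-6535) + O(-60, 223)/(((4981 - 8541)/(-18705 + 13418))) = (-43 - 25)/(-6535) + ((3/7)*(-60)*(28 + 5*223))/(((4981 - 8541)/(-18705 + 13418))) = -68*(-1/6535) + ((3/7)*(-60)*(28 + 1115))/((-3560/(-5287))) = 68/6535 + ((3/7)*(-60)*1143)/((-3560*(-1/5287))) = 68/6535 - 205740/(7*3560/5287) = 68/6535 - 205740/7*5287/3560 = 68/6535 - 54387369/1246 = -355421371687/8142610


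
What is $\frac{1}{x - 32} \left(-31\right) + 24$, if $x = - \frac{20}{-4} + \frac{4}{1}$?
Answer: $\frac{583}{23} \approx 25.348$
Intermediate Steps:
$x = 9$ ($x = \left(-20\right) \left(- \frac{1}{4}\right) + 4 \cdot 1 = 5 + 4 = 9$)
$\frac{1}{x - 32} \left(-31\right) + 24 = \frac{1}{9 - 32} \left(-31\right) + 24 = \frac{1}{-23} \left(-31\right) + 24 = \left(- \frac{1}{23}\right) \left(-31\right) + 24 = \frac{31}{23} + 24 = \frac{583}{23}$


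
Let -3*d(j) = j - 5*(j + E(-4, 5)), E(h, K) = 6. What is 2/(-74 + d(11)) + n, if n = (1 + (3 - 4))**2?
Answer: -3/74 ≈ -0.040541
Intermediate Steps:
d(j) = 10 + 4*j/3 (d(j) = -(j - 5*(j + 6))/3 = -(j - 5*(6 + j))/3 = -(j + (-30 - 5*j))/3 = -(-30 - 4*j)/3 = 10 + 4*j/3)
n = 0 (n = (1 - 1)**2 = 0**2 = 0)
2/(-74 + d(11)) + n = 2/(-74 + (10 + (4/3)*11)) + 0 = 2/(-74 + (10 + 44/3)) + 0 = 2/(-74 + 74/3) + 0 = 2/(-148/3) + 0 = -3/148*2 + 0 = -3/74 + 0 = -3/74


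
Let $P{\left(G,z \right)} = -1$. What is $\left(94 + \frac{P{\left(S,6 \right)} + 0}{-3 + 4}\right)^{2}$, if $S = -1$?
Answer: $8649$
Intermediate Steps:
$\left(94 + \frac{P{\left(S,6 \right)} + 0}{-3 + 4}\right)^{2} = \left(94 + \frac{-1 + 0}{-3 + 4}\right)^{2} = \left(94 + 1^{-1} \left(-1\right)\right)^{2} = \left(94 + 1 \left(-1\right)\right)^{2} = \left(94 - 1\right)^{2} = 93^{2} = 8649$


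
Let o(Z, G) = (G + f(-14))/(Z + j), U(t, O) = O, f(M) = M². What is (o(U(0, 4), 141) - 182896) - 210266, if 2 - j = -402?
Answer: -160409759/408 ≈ -3.9316e+5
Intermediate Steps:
j = 404 (j = 2 - 1*(-402) = 2 + 402 = 404)
o(Z, G) = (196 + G)/(404 + Z) (o(Z, G) = (G + (-14)²)/(Z + 404) = (G + 196)/(404 + Z) = (196 + G)/(404 + Z))
(o(U(0, 4), 141) - 182896) - 210266 = ((196 + 141)/(404 + 4) - 182896) - 210266 = (337/408 - 182896) - 210266 = -74621231/408 - 210266 = -160409759/408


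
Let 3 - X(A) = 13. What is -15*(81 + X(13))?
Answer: -1065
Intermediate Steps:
X(A) = -10 (X(A) = 3 - 1*13 = 3 - 13 = -10)
-15*(81 + X(13)) = -15*(81 - 10) = -15*71 = -1065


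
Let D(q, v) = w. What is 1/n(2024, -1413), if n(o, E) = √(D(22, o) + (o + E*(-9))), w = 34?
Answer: √591/2955 ≈ 0.0082269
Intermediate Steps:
D(q, v) = 34
n(o, E) = √(34 + o - 9*E) (n(o, E) = √(34 + (o + E*(-9))) = √(34 + (o - 9*E)) = √(34 + o - 9*E))
1/n(2024, -1413) = 1/(√(34 + 2024 - 9*(-1413))) = 1/(√(34 + 2024 + 12717)) = 1/(√14775) = 1/(5*√591) = √591/2955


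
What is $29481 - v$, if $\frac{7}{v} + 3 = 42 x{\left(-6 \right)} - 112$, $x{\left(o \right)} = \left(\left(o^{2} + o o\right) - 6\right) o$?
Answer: $\frac{493718314}{16747} \approx 29481.0$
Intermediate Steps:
$x{\left(o \right)} = o \left(-6 + 2 o^{2}\right)$ ($x{\left(o \right)} = \left(\left(o^{2} + o^{2}\right) - 6\right) o = \left(2 o^{2} - 6\right) o = \left(-6 + 2 o^{2}\right) o = o \left(-6 + 2 o^{2}\right)$)
$v = - \frac{7}{16747}$ ($v = \frac{7}{-3 + \left(42 \cdot 2 \left(-6\right) \left(-3 + \left(-6\right)^{2}\right) - 112\right)} = \frac{7}{-3 + \left(42 \cdot 2 \left(-6\right) \left(-3 + 36\right) - 112\right)} = \frac{7}{-3 + \left(42 \cdot 2 \left(-6\right) 33 - 112\right)} = \frac{7}{-3 + \left(42 \left(-396\right) - 112\right)} = \frac{7}{-3 - 16744} = \frac{7}{-16747} = 7 \left(- \frac{1}{16747}\right) = - \frac{7}{16747} \approx -0.00041799$)
$29481 - v = 29481 - - \frac{7}{16747} = 29481 + \frac{7}{16747} = \frac{493718314}{16747}$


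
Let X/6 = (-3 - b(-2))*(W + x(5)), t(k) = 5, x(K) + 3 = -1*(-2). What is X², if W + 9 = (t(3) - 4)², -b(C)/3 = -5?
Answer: 944784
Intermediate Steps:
b(C) = 15 (b(C) = -3*(-5) = 15)
x(K) = -1 (x(K) = -3 - 1*(-2) = -3 + 2 = -1)
W = -8 (W = -9 + (5 - 4)² = -9 + 1² = -9 + 1 = -8)
X = 972 (X = 6*((-3 - 1*15)*(-8 - 1)) = 6*((-3 - 15)*(-9)) = 6*(-18*(-9)) = 6*162 = 972)
X² = 972² = 944784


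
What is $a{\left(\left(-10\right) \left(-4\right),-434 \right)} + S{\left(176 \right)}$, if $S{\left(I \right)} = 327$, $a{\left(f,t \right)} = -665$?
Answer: $-338$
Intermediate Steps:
$a{\left(\left(-10\right) \left(-4\right),-434 \right)} + S{\left(176 \right)} = -665 + 327 = -338$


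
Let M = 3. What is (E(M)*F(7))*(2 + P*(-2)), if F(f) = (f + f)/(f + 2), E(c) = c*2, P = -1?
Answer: 112/3 ≈ 37.333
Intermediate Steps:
E(c) = 2*c
F(f) = 2*f/(2 + f) (F(f) = (2*f)/(2 + f) = 2*f/(2 + f))
(E(M)*F(7))*(2 + P*(-2)) = ((2*3)*(2*7/(2 + 7)))*(2 - 1*(-2)) = (6*(2*7/9))*(2 + 2) = (6*(2*7*(1/9)))*4 = (6*(14/9))*4 = (28/3)*4 = 112/3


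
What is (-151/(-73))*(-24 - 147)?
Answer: -25821/73 ≈ -353.71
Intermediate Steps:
(-151/(-73))*(-24 - 147) = -151*(-1/73)*(-171) = (151/73)*(-171) = -25821/73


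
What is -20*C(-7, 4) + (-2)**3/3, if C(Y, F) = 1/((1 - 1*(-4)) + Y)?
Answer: 22/3 ≈ 7.3333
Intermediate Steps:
C(Y, F) = 1/(5 + Y) (C(Y, F) = 1/((1 + 4) + Y) = 1/(5 + Y))
-20*C(-7, 4) + (-2)**3/3 = -20/(5 - 7) + (-2)**3/3 = -20/(-2) - 8*1/3 = -20*(-1/2) - 8/3 = 10 - 8/3 = 22/3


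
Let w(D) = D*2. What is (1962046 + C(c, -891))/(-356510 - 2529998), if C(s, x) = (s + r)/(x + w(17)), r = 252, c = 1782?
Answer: -420367847/618434339 ≈ -0.67973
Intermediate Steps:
w(D) = 2*D
C(s, x) = (252 + s)/(34 + x) (C(s, x) = (s + 252)/(x + 2*17) = (252 + s)/(x + 34) = (252 + s)/(34 + x))
(1962046 + C(c, -891))/(-356510 - 2529998) = (1962046 + (252 + 1782)/(34 - 891))/(-356510 - 2529998) = (1962046 + 2034/(-857))/(-2886508) = (1962046 - 1/857*2034)*(-1/2886508) = (1962046 - 2034/857)*(-1/2886508) = (1681471388/857)*(-1/2886508) = -420367847/618434339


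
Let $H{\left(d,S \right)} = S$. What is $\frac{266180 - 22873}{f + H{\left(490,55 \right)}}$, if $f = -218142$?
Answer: $- \frac{243307}{218087} \approx -1.1156$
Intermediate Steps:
$\frac{266180 - 22873}{f + H{\left(490,55 \right)}} = \frac{266180 - 22873}{-218142 + 55} = \frac{243307}{-218087} = 243307 \left(- \frac{1}{218087}\right) = - \frac{243307}{218087}$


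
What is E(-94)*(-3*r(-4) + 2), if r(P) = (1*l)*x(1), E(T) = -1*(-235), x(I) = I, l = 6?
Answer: -3760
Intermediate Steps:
E(T) = 235
r(P) = 6 (r(P) = (1*6)*1 = 6*1 = 6)
E(-94)*(-3*r(-4) + 2) = 235*(-3*6 + 2) = 235*(-18 + 2) = 235*(-16) = -3760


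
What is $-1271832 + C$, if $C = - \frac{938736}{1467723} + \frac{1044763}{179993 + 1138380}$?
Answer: $- \frac{820334243900751269}{645002124893} \approx -1.2718 \cdot 10^{6}$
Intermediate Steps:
$C = \frac{98606162707}{645002124893}$ ($C = \left(-938736\right) \frac{1}{1467723} + \frac{1044763}{1318373} = - \frac{312912}{489241} + 1044763 \cdot \frac{1}{1318373} = - \frac{312912}{489241} + \frac{1044763}{1318373} = \frac{98606162707}{645002124893} \approx 0.15288$)
$-1271832 + C = -1271832 + \frac{98606162707}{645002124893} = - \frac{820334243900751269}{645002124893}$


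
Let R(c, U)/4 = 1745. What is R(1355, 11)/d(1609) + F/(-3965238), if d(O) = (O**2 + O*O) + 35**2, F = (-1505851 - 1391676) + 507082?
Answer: 1378640104495/2281768450434 ≈ 0.60420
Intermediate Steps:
R(c, U) = 6980 (R(c, U) = 4*1745 = 6980)
F = -2390445 (F = -2897527 + 507082 = -2390445)
d(O) = 1225 + 2*O**2 (d(O) = (O**2 + O**2) + 1225 = 2*O**2 + 1225 = 1225 + 2*O**2)
R(1355, 11)/d(1609) + F/(-3965238) = 6980/(1225 + 2*1609**2) - 2390445/(-3965238) = 6980/(1225 + 2*2588881) - 2390445*(-1/3965238) = 6980/(1225 + 5177762) + 265605/440582 = 6980/5178987 + 265605/440582 = 1378640104495/2281768450434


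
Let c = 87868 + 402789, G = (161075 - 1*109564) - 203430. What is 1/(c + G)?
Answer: 1/338738 ≈ 2.9521e-6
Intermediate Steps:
G = -151919 (G = (161075 - 109564) - 203430 = 51511 - 203430 = -151919)
c = 490657
1/(c + G) = 1/(490657 - 151919) = 1/338738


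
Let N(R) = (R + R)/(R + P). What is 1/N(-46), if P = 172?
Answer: -63/46 ≈ -1.3696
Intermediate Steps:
N(R) = 2*R/(172 + R) (N(R) = (R + R)/(R + 172) = (2*R)/(172 + R) = 2*R/(172 + R))
1/N(-46) = 1/(2*(-46)/(172 - 46)) = 1/(2*(-46)/126) = 1/(2*(-46)*(1/126)) = 1/(-46/63) = -63/46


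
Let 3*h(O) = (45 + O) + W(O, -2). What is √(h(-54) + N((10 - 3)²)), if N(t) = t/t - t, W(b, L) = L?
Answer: I*√465/3 ≈ 7.188*I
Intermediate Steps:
h(O) = 43/3 + O/3 (h(O) = ((45 + O) - 2)/3 = (43 + O)/3 = 43/3 + O/3)
N(t) = 1 - t
√(h(-54) + N((10 - 3)²)) = √((43/3 + (⅓)*(-54)) + (1 - (10 - 3)²)) = √((43/3 - 18) + (1 - 1*7²)) = √(-11/3 + (1 - 1*49)) = √(-11/3 + (1 - 49)) = √(-11/3 - 48) = √(-155/3) = I*√465/3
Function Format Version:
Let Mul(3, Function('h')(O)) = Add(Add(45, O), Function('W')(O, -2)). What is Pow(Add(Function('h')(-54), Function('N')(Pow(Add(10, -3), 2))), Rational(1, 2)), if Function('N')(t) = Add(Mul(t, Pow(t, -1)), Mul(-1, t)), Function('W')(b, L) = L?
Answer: Mul(Rational(1, 3), I, Pow(465, Rational(1, 2))) ≈ Mul(7.1880, I)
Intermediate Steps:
Function('h')(O) = Add(Rational(43, 3), Mul(Rational(1, 3), O)) (Function('h')(O) = Mul(Rational(1, 3), Add(Add(45, O), -2)) = Mul(Rational(1, 3), Add(43, O)) = Add(Rational(43, 3), Mul(Rational(1, 3), O)))
Function('N')(t) = Add(1, Mul(-1, t))
Pow(Add(Function('h')(-54), Function('N')(Pow(Add(10, -3), 2))), Rational(1, 2)) = Pow(Add(Add(Rational(43, 3), Mul(Rational(1, 3), -54)), Add(1, Mul(-1, Pow(Add(10, -3), 2)))), Rational(1, 2)) = Pow(Add(Add(Rational(43, 3), -18), Add(1, Mul(-1, Pow(7, 2)))), Rational(1, 2)) = Pow(Add(Rational(-11, 3), Add(1, Mul(-1, 49))), Rational(1, 2)) = Pow(Add(Rational(-11, 3), Add(1, -49)), Rational(1, 2)) = Pow(Add(Rational(-11, 3), -48), Rational(1, 2)) = Pow(Rational(-155, 3), Rational(1, 2)) = Mul(Rational(1, 3), I, Pow(465, Rational(1, 2)))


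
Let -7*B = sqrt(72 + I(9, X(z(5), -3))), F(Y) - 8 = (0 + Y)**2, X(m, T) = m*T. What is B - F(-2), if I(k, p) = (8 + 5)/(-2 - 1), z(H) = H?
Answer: -12 - sqrt(609)/21 ≈ -13.175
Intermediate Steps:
X(m, T) = T*m
F(Y) = 8 + Y**2 (F(Y) = 8 + (0 + Y)**2 = 8 + Y**2)
I(k, p) = -13/3 (I(k, p) = 13/(-3) = 13*(-1/3) = -13/3)
B = -sqrt(609)/21 (B = -sqrt(72 - 13/3)/7 = -sqrt(609)/21 ≈ -1.1751)
B - F(-2) = -sqrt(609)/21 - (8 + (-2)**2) = -sqrt(609)/21 - (8 + 4) = -sqrt(609)/21 - 1*12 = -sqrt(609)/21 - 12 = -12 - sqrt(609)/21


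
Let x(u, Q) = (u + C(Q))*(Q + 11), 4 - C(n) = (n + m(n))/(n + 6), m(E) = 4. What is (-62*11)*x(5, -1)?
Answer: -57288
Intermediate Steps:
C(n) = 4 - (4 + n)/(6 + n) (C(n) = 4 - (n + 4)/(n + 6) = 4 - (4 + n)/(6 + n))
x(u, Q) = (11 + Q)*(u + (20 + 3*Q)/(6 + Q)) (x(u, Q) = (u + (20 + 3*Q)/(6 + Q))*(Q + 11) = (u + (20 + 3*Q)/(6 + Q))*(11 + Q) = (11 + Q)*(u + (20 + 3*Q)/(6 + Q)))
(-62*11)*x(5, -1) = (-62*11)*((220 + 33*(-1) - (20 + 3*(-1)) + 5*(6 - 1)*(11 - 1))/(6 - 1)) = -682*(220 - 33 - (20 - 3) + 5*5*10)/5 = -682*(220 - 33 - 1*17 + 250)/5 = -682*(220 - 33 - 17 + 250)/5 = -682*420/5 = -682*84 = -57288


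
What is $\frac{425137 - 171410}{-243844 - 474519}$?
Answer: $- \frac{253727}{718363} \approx -0.3532$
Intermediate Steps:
$\frac{425137 - 171410}{-243844 - 474519} = \frac{253727}{-718363} = 253727 \left(- \frac{1}{718363}\right) = - \frac{253727}{718363}$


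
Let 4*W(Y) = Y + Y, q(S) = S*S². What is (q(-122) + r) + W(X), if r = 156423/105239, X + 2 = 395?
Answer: -382154383571/210478 ≈ -1.8157e+6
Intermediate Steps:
X = 393 (X = -2 + 395 = 393)
q(S) = S³
W(Y) = Y/2 (W(Y) = (Y + Y)/4 = (2*Y)/4 = Y/2)
r = 156423/105239 (r = 156423*(1/105239) = 156423/105239 ≈ 1.4864)
(q(-122) + r) + W(X) = ((-122)³ + 156423/105239) + (½)*393 = (-1815848 + 156423/105239) + 393/2 = -191097871249/105239 + 393/2 = -382154383571/210478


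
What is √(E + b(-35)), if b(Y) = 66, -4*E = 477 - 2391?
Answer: 33*√2/2 ≈ 23.335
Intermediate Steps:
E = 957/2 (E = -(477 - 2391)/4 = -¼*(-1914) = 957/2 ≈ 478.50)
√(E + b(-35)) = √(957/2 + 66) = √(1089/2) = 33*√2/2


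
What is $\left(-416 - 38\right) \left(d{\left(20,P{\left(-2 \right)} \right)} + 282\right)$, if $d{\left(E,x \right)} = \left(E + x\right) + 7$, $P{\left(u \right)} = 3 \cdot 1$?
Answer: $-141648$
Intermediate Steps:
$P{\left(u \right)} = 3$
$d{\left(E,x \right)} = 7 + E + x$
$\left(-416 - 38\right) \left(d{\left(20,P{\left(-2 \right)} \right)} + 282\right) = \left(-416 - 38\right) \left(\left(7 + 20 + 3\right) + 282\right) = - 454 \left(30 + 282\right) = \left(-454\right) 312 = -141648$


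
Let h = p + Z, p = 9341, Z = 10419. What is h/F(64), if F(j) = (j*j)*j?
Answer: 1235/16384 ≈ 0.075378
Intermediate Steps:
F(j) = j³ (F(j) = j²*j = j³)
h = 19760 (h = 9341 + 10419 = 19760)
h/F(64) = 19760/(64³) = 19760/262144 = 19760*(1/262144) = 1235/16384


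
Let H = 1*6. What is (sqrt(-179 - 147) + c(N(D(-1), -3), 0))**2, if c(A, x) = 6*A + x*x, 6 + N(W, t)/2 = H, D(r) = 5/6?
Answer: -326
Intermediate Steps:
H = 6
D(r) = 5/6 (D(r) = 5*(1/6) = 5/6)
N(W, t) = 0 (N(W, t) = -12 + 2*6 = -12 + 12 = 0)
c(A, x) = x**2 + 6*A (c(A, x) = 6*A + x**2 = x**2 + 6*A)
(sqrt(-179 - 147) + c(N(D(-1), -3), 0))**2 = (sqrt(-179 - 147) + (0**2 + 6*0))**2 = (sqrt(-326) + (0 + 0))**2 = (I*sqrt(326) + 0)**2 = (I*sqrt(326))**2 = -326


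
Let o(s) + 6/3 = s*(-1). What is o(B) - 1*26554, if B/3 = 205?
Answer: -27171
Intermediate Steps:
B = 615 (B = 3*205 = 615)
o(s) = -2 - s (o(s) = -2 + s*(-1) = -2 - s)
o(B) - 1*26554 = (-2 - 1*615) - 1*26554 = (-2 - 615) - 26554 = -617 - 26554 = -27171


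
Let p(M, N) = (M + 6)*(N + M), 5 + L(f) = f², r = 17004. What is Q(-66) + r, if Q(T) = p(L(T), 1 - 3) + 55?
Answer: 18965652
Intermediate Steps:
L(f) = -5 + f²
p(M, N) = (6 + M)*(M + N)
Q(T) = 23 + (-5 + T²)² + 4*T² (Q(T) = ((-5 + T²)² + 6*(-5 + T²) + 6*(1 - 3) + (-5 + T²)*(1 - 3)) + 55 = ((-5 + T²)² + (-30 + 6*T²) + 6*(-2) + (-5 + T²)*(-2)) + 55 = ((-5 + T²)² + (-30 + 6*T²) - 12 + (10 - 2*T²)) + 55 = (-32 + (-5 + T²)² + 4*T²) + 55 = 23 + (-5 + T²)² + 4*T²)
Q(-66) + r = (48 + (-66)⁴ - 6*(-66)²) + 17004 = (48 + 18974736 - 6*4356) + 17004 = (48 + 18974736 - 26136) + 17004 = 18948648 + 17004 = 18965652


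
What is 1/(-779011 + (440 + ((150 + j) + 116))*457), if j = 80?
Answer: -1/419809 ≈ -2.3820e-6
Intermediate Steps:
1/(-779011 + (440 + ((150 + j) + 116))*457) = 1/(-779011 + (440 + ((150 + 80) + 116))*457) = 1/(-779011 + (440 + (230 + 116))*457) = 1/(-779011 + (440 + 346)*457) = 1/(-779011 + 786*457) = 1/(-779011 + 359202) = 1/(-419809) = -1/419809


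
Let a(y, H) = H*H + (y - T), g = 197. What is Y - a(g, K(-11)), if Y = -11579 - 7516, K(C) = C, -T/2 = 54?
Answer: -19521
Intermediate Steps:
T = -108 (T = -2*54 = -108)
a(y, H) = 108 + y + H² (a(y, H) = H*H + (y - 1*(-108)) = H² + (y + 108) = H² + (108 + y) = 108 + y + H²)
Y = -19095
Y - a(g, K(-11)) = -19095 - (108 + 197 + (-11)²) = -19095 - (108 + 197 + 121) = -19095 - 1*426 = -19095 - 426 = -19521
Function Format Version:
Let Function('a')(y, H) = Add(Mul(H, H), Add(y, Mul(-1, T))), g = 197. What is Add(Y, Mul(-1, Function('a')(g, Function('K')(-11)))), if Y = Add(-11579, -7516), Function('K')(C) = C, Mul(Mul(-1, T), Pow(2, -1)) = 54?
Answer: -19521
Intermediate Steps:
T = -108 (T = Mul(-2, 54) = -108)
Function('a')(y, H) = Add(108, y, Pow(H, 2)) (Function('a')(y, H) = Add(Mul(H, H), Add(y, Mul(-1, -108))) = Add(Pow(H, 2), Add(y, 108)) = Add(Pow(H, 2), Add(108, y)) = Add(108, y, Pow(H, 2)))
Y = -19095
Add(Y, Mul(-1, Function('a')(g, Function('K')(-11)))) = Add(-19095, Mul(-1, Add(108, 197, Pow(-11, 2)))) = Add(-19095, Mul(-1, Add(108, 197, 121))) = Add(-19095, Mul(-1, 426)) = Add(-19095, -426) = -19521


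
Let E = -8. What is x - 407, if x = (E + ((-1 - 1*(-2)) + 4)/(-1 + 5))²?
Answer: -5783/16 ≈ -361.44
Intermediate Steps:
x = 729/16 (x = (-8 + ((-1 - 1*(-2)) + 4)/(-1 + 5))² = (-8 + ((-1 + 2) + 4)/4)² = (-8 + (1 + 4)*(¼))² = (-8 + 5*(¼))² = (-8 + 5/4)² = (-27/4)² = 729/16 ≈ 45.563)
x - 407 = 729/16 - 407 = -5783/16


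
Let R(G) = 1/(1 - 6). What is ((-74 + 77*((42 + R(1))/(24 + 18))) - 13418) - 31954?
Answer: -1361081/30 ≈ -45369.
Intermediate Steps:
R(G) = -1/5 (R(G) = 1/(-5) = -1/5)
((-74 + 77*((42 + R(1))/(24 + 18))) - 13418) - 31954 = ((-74 + 77*((42 - 1/5)/(24 + 18))) - 13418) - 31954 = ((-74 + 77*((209/5)/42)) - 13418) - 31954 = ((-74 + 77*((209/5)*(1/42))) - 13418) - 31954 = ((-74 + 77*(209/210)) - 13418) - 31954 = ((-74 + 2299/30) - 13418) - 31954 = (79/30 - 13418) - 31954 = -402461/30 - 31954 = -1361081/30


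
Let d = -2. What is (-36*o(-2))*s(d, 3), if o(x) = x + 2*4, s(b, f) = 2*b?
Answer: 864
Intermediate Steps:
o(x) = 8 + x (o(x) = x + 8 = 8 + x)
(-36*o(-2))*s(d, 3) = (-36*(8 - 2))*(2*(-2)) = -36*6*(-4) = -216*(-4) = 864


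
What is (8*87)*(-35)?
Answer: -24360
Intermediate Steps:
(8*87)*(-35) = 696*(-35) = -24360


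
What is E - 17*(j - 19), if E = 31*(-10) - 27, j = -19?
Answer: 309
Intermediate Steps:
E = -337 (E = -310 - 27 = -337)
E - 17*(j - 19) = -337 - 17*(-19 - 19) = -337 - 17*(-38) = -337 - 1*(-646) = -337 + 646 = 309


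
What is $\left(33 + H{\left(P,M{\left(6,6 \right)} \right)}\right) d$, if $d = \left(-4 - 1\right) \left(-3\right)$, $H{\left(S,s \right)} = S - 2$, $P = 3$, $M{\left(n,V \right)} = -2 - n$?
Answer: $510$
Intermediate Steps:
$H{\left(S,s \right)} = -2 + S$
$d = 15$ ($d = \left(-5\right) \left(-3\right) = 15$)
$\left(33 + H{\left(P,M{\left(6,6 \right)} \right)}\right) d = \left(33 + \left(-2 + 3\right)\right) 15 = \left(33 + 1\right) 15 = 34 \cdot 15 = 510$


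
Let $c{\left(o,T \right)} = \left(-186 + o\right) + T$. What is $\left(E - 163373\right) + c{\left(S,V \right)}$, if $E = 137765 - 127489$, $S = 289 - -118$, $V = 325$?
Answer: $-152551$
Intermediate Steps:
$S = 407$ ($S = 289 + 118 = 407$)
$E = 10276$
$c{\left(o,T \right)} = -186 + T + o$
$\left(E - 163373\right) + c{\left(S,V \right)} = \left(10276 - 163373\right) + \left(-186 + 325 + 407\right) = -153097 + 546 = -152551$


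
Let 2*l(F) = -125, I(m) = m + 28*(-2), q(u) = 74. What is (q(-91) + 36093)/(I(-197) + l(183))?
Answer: -72334/631 ≈ -114.63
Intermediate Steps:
I(m) = -56 + m (I(m) = m - 56 = -56 + m)
l(F) = -125/2 (l(F) = (½)*(-125) = -125/2)
(q(-91) + 36093)/(I(-197) + l(183)) = (74 + 36093)/((-56 - 197) - 125/2) = 36167/(-253 - 125/2) = 36167/(-631/2) = 36167*(-2/631) = -72334/631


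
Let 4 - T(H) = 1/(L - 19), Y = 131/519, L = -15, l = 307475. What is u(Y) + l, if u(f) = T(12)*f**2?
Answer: 2815942649207/9158274 ≈ 3.0748e+5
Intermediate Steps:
Y = 131/519 (Y = 131*(1/519) = 131/519 ≈ 0.25241)
T(H) = 137/34 (T(H) = 4 - 1/(-15 - 19) = 4 - 1/(-34) = 4 - 1*(-1/34) = 4 + 1/34 = 137/34)
u(f) = 137*f**2/34
u(Y) + l = 137*(131/519)**2/34 + 307475 = (137/34)*(17161/269361) + 307475 = 2351057/9158274 + 307475 = 2815942649207/9158274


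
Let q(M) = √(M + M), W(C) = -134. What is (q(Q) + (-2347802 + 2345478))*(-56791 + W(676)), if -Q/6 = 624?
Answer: 132293700 - 1366200*I*√13 ≈ 1.3229e+8 - 4.9259e+6*I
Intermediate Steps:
Q = -3744 (Q = -6*624 = -3744)
q(M) = √2*√M (q(M) = √(2*M) = √2*√M)
(q(Q) + (-2347802 + 2345478))*(-56791 + W(676)) = (√2*√(-3744) + (-2347802 + 2345478))*(-56791 - 134) = (√2*(12*I*√26) - 2324)*(-56925) = (24*I*√13 - 2324)*(-56925) = (-2324 + 24*I*√13)*(-56925) = 132293700 - 1366200*I*√13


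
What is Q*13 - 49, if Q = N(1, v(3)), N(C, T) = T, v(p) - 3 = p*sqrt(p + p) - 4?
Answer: -62 + 39*sqrt(6) ≈ 33.530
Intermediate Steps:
v(p) = -1 + sqrt(2)*p**(3/2) (v(p) = 3 + (p*sqrt(p + p) - 4) = 3 + (p*sqrt(2*p) - 4) = 3 + (p*(sqrt(2)*sqrt(p)) - 4) = 3 + (sqrt(2)*p**(3/2) - 4) = 3 + (-4 + sqrt(2)*p**(3/2)) = -1 + sqrt(2)*p**(3/2))
Q = -1 + 3*sqrt(6) (Q = -1 + sqrt(2)*3**(3/2) = -1 + sqrt(2)*(3*sqrt(3)) = -1 + 3*sqrt(6) ≈ 6.3485)
Q*13 - 49 = (-1 + 3*sqrt(6))*13 - 49 = (-13 + 39*sqrt(6)) - 49 = -62 + 39*sqrt(6)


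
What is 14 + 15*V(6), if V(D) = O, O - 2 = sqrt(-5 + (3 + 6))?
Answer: 74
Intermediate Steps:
O = 4 (O = 2 + sqrt(-5 + (3 + 6)) = 2 + sqrt(-5 + 9) = 2 + sqrt(4) = 2 + 2 = 4)
V(D) = 4
14 + 15*V(6) = 14 + 15*4 = 14 + 60 = 74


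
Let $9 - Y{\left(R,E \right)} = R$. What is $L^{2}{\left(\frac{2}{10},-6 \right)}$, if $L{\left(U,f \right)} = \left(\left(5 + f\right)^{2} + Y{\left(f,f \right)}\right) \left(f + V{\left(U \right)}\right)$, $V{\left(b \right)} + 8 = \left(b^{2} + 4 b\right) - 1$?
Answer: $\frac{32080896}{625} \approx 51329.0$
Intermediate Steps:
$Y{\left(R,E \right)} = 9 - R$
$V{\left(b \right)} = -9 + b^{2} + 4 b$ ($V{\left(b \right)} = -8 - \left(1 - b^{2} - 4 b\right) = -8 + \left(-1 + b^{2} + 4 b\right) = -9 + b^{2} + 4 b$)
$L{\left(U,f \right)} = \left(9 + \left(5 + f\right)^{2} - f\right) \left(-9 + f + U^{2} + 4 U\right)$ ($L{\left(U,f \right)} = \left(\left(5 + f\right)^{2} - \left(-9 + f\right)\right) \left(f + \left(-9 + U^{2} + 4 U\right)\right) = \left(9 + \left(5 + f\right)^{2} - f\right) \left(-9 + f + U^{2} + 4 U\right)$)
$L^{2}{\left(\frac{2}{10},-6 \right)} = \left(- 6 \left(5 - 6\right)^{2} + \left(5 - 6\right)^{2} \left(-9 + \left(\frac{2}{10}\right)^{2} + 4 \cdot \frac{2}{10}\right) - - 6 \left(-9 - 6\right) - \left(-9 - 6\right) \left(-9 + \left(\frac{2}{10}\right)^{2} + 4 \cdot \frac{2}{10}\right)\right)^{2} = \left(- 6 \left(-1\right)^{2} + \left(-1\right)^{2} \left(-9 + \left(2 \cdot \frac{1}{10}\right)^{2} + 4 \cdot 2 \cdot \frac{1}{10}\right) - \left(-6\right) \left(-15\right) - - 15 \left(-9 + \left(2 \cdot \frac{1}{10}\right)^{2} + 4 \cdot 2 \cdot \frac{1}{10}\right)\right)^{2} = \left(\left(-6\right) 1 + 1 \left(-9 + \left(\frac{1}{5}\right)^{2} + 4 \cdot \frac{1}{5}\right) - 90 - - 15 \left(-9 + \left(\frac{1}{5}\right)^{2} + 4 \cdot \frac{1}{5}\right)\right)^{2} = \left(-6 + 1 \left(-9 + \frac{1}{25} + \frac{4}{5}\right) - 90 - - 15 \left(-9 + \frac{1}{25} + \frac{4}{5}\right)\right)^{2} = \left(-6 + 1 \left(- \frac{204}{25}\right) - 90 - \left(-15\right) \left(- \frac{204}{25}\right)\right)^{2} = \left(-6 - \frac{204}{25} - 90 - \frac{612}{5}\right)^{2} = \left(- \frac{5664}{25}\right)^{2} = \frac{32080896}{625}$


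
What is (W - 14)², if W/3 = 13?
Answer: 625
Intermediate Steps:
W = 39 (W = 3*13 = 39)
(W - 14)² = (39 - 14)² = 25² = 625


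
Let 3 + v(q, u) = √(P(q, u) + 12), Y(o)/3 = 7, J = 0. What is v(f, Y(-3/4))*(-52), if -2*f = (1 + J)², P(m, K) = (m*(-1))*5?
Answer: 156 - 26*√58 ≈ -42.010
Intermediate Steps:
P(m, K) = -5*m (P(m, K) = -m*5 = -5*m)
f = -½ (f = -(1 + 0)²/2 = -½*1² = -½*1 = -½ ≈ -0.50000)
Y(o) = 21 (Y(o) = 3*7 = 21)
v(q, u) = -3 + √(12 - 5*q) (v(q, u) = -3 + √(-5*q + 12) = -3 + √(12 - 5*q))
v(f, Y(-3/4))*(-52) = (-3 + √(12 - 5*(-½)))*(-52) = (-3 + √(12 + 5/2))*(-52) = (-3 + √(29/2))*(-52) = (-3 + √58/2)*(-52) = 156 - 26*√58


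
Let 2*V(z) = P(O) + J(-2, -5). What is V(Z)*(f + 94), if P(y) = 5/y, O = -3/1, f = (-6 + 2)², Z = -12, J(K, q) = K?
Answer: -605/3 ≈ -201.67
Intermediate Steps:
f = 16 (f = (-4)² = 16)
O = -3 (O = -3*1 = -3)
V(z) = -11/6 (V(z) = (5/(-3) - 2)/2 = (5*(-⅓) - 2)/2 = (-5/3 - 2)/2 = (½)*(-11/3) = -11/6)
V(Z)*(f + 94) = -11*(16 + 94)/6 = -11/6*110 = -605/3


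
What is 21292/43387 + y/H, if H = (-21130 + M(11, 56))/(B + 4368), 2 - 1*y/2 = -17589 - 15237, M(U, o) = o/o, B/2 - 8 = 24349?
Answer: -50403276973612/305574641 ≈ -1.6495e+5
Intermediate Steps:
B = 48714 (B = 16 + 2*24349 = 16 + 48698 = 48714)
M(U, o) = 1
y = 65656 (y = 4 - 2*(-17589 - 15237) = 4 - 2*(-32826) = 4 + 65652 = 65656)
H = -7043/17694 (H = (-21130 + 1)/(48714 + 4368) = -21129/53082 = -21129*1/53082 = -7043/17694 ≈ -0.39804)
21292/43387 + y/H = 21292/43387 + 65656/(-7043/17694) = 21292*(1/43387) + 65656*(-17694/7043) = 21292/43387 - 1161717264/7043 = -50403276973612/305574641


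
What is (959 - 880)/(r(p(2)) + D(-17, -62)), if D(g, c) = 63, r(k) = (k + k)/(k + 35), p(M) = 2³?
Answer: 3397/2725 ≈ 1.2466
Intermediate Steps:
p(M) = 8
r(k) = 2*k/(35 + k) (r(k) = (2*k)/(35 + k) = 2*k/(35 + k))
(959 - 880)/(r(p(2)) + D(-17, -62)) = (959 - 880)/(2*8/(35 + 8) + 63) = 79/(2*8/43 + 63) = 79/(2*8*(1/43) + 63) = 79/(16/43 + 63) = 79/(2725/43) = 79*(43/2725) = 3397/2725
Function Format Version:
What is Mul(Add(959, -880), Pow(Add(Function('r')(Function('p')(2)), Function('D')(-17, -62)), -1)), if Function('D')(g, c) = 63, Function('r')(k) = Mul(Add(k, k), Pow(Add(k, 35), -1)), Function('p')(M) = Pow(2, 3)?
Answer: Rational(3397, 2725) ≈ 1.2466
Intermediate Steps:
Function('p')(M) = 8
Function('r')(k) = Mul(2, k, Pow(Add(35, k), -1)) (Function('r')(k) = Mul(Mul(2, k), Pow(Add(35, k), -1)) = Mul(2, k, Pow(Add(35, k), -1)))
Mul(Add(959, -880), Pow(Add(Function('r')(Function('p')(2)), Function('D')(-17, -62)), -1)) = Mul(Add(959, -880), Pow(Add(Mul(2, 8, Pow(Add(35, 8), -1)), 63), -1)) = Mul(79, Pow(Add(Mul(2, 8, Pow(43, -1)), 63), -1)) = Mul(79, Pow(Add(Mul(2, 8, Rational(1, 43)), 63), -1)) = Mul(79, Pow(Add(Rational(16, 43), 63), -1)) = Mul(79, Pow(Rational(2725, 43), -1)) = Mul(79, Rational(43, 2725)) = Rational(3397, 2725)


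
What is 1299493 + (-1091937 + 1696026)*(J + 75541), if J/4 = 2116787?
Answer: 5160545754814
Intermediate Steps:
J = 8467148 (J = 4*2116787 = 8467148)
1299493 + (-1091937 + 1696026)*(J + 75541) = 1299493 + (-1091937 + 1696026)*(8467148 + 75541) = 1299493 + 604089*8542689 = 1299493 + 5160544455321 = 5160545754814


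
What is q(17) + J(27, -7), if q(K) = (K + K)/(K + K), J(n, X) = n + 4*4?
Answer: 44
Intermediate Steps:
J(n, X) = 16 + n (J(n, X) = n + 16 = 16 + n)
q(K) = 1 (q(K) = (2*K)/((2*K)) = (2*K)*(1/(2*K)) = 1)
q(17) + J(27, -7) = 1 + (16 + 27) = 1 + 43 = 44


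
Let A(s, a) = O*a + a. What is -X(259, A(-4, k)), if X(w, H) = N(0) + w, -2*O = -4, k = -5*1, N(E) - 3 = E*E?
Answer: -262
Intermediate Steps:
N(E) = 3 + E**2 (N(E) = 3 + E*E = 3 + E**2)
k = -5
O = 2 (O = -1/2*(-4) = 2)
A(s, a) = 3*a (A(s, a) = 2*a + a = 3*a)
X(w, H) = 3 + w (X(w, H) = (3 + 0**2) + w = (3 + 0) + w = 3 + w)
-X(259, A(-4, k)) = -(3 + 259) = -1*262 = -262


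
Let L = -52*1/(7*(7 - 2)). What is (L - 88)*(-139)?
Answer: 435348/35 ≈ 12439.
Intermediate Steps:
L = -52/35 (L = -52/(5*7) = -52/35 ≈ -1.4857)
(L - 88)*(-139) = (-52/35 - 88)*(-139) = -3132/35*(-139) = 435348/35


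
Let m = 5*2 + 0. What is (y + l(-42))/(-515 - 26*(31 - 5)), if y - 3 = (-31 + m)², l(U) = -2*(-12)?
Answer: -156/397 ≈ -0.39295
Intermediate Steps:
m = 10 (m = 10 + 0 = 10)
l(U) = 24
y = 444 (y = 3 + (-31 + 10)² = 3 + (-21)² = 3 + 441 = 444)
(y + l(-42))/(-515 - 26*(31 - 5)) = (444 + 24)/(-515 - 26*(31 - 5)) = 468/(-515 - 26*26) = 468/(-515 - 676) = 468/(-1191) = 468*(-1/1191) = -156/397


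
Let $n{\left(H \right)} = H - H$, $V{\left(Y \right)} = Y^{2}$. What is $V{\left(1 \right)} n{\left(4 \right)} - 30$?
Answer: $-30$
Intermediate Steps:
$n{\left(H \right)} = 0$
$V{\left(1 \right)} n{\left(4 \right)} - 30 = 1^{2} \cdot 0 - 30 = 1 \cdot 0 - 30 = 0 - 30 = -30$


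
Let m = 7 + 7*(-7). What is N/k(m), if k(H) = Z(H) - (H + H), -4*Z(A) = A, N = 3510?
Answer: 260/7 ≈ 37.143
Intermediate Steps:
Z(A) = -A/4
m = -42 (m = 7 - 49 = -42)
k(H) = -9*H/4 (k(H) = -H/4 - (H + H) = -H/4 - 2*H = -9*H/4)
N/k(m) = 3510/((-9/4*(-42))) = 3510/(189/2) = 3510*(2/189) = 260/7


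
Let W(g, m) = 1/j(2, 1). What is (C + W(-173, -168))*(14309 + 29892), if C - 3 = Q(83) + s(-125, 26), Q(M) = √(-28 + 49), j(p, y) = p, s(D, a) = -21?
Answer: -1547035/2 + 44201*√21 ≈ -5.7096e+5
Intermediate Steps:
Q(M) = √21
C = -18 + √21 (C = 3 + (√21 - 21) = 3 + (-21 + √21) = -18 + √21 ≈ -13.417)
W(g, m) = ½ (W(g, m) = 1/2 = ½)
(C + W(-173, -168))*(14309 + 29892) = ((-18 + √21) + ½)*(14309 + 29892) = (-35/2 + √21)*44201 = -1547035/2 + 44201*√21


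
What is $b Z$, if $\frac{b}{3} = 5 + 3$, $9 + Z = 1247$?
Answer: $29712$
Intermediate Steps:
$Z = 1238$ ($Z = -9 + 1247 = 1238$)
$b = 24$ ($b = 3 \left(5 + 3\right) = 3 \cdot 8 = 24$)
$b Z = 24 \cdot 1238 = 29712$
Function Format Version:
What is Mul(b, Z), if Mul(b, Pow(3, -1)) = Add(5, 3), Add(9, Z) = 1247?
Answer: 29712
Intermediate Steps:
Z = 1238 (Z = Add(-9, 1247) = 1238)
b = 24 (b = Mul(3, Add(5, 3)) = Mul(3, 8) = 24)
Mul(b, Z) = Mul(24, 1238) = 29712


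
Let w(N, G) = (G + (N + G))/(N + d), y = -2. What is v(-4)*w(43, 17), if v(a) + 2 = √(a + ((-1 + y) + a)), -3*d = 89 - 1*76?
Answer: -231/58 + 231*I*√11/116 ≈ -3.9828 + 6.6047*I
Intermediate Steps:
d = -13/3 (d = -(89 - 1*76)/3 = -(89 - 76)/3 = -⅓*13 = -13/3 ≈ -4.3333)
v(a) = -2 + √(-3 + 2*a) (v(a) = -2 + √(a + ((-1 - 2) + a)) = -2 + √(a + (-3 + a)) = -2 + √(-3 + 2*a))
w(N, G) = (N + 2*G)/(-13/3 + N) (w(N, G) = (G + (N + G))/(N - 13/3) = (G + (G + N))/(-13/3 + N) = (N + 2*G)/(-13/3 + N))
v(-4)*w(43, 17) = (-2 + √(-3 + 2*(-4)))*(3*(43 + 2*17)/(-13 + 3*43)) = (-2 + √(-3 - 8))*(3*(43 + 34)/(-13 + 129)) = (-2 + √(-11))*(3*77/116) = (-2 + I*√11)*(3*(1/116)*77) = (-2 + I*√11)*(231/116) = -231/58 + 231*I*√11/116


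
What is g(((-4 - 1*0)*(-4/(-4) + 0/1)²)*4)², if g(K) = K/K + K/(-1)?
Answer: 289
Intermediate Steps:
g(K) = 1 - K (g(K) = 1 + K*(-1) = 1 - K)
g(((-4 - 1*0)*(-4/(-4) + 0/1)²)*4)² = (1 - (-4 - 1*0)*(-4/(-4) + 0/1)²*4)² = (1 - (-4 + 0)*(-4*(-¼) + 0*1)²*4)² = (1 - (-4*(1 + 0)²)*4)² = (1 - (-4*1²)*4)² = (1 - (-4*1)*4)² = (1 - (-4)*4)² = (1 - 1*(-16))² = (1 + 16)² = 17² = 289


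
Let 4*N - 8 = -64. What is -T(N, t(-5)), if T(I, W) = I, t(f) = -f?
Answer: 14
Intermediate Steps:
N = -14 (N = 2 + (¼)*(-64) = 2 - 16 = -14)
-T(N, t(-5)) = -1*(-14) = 14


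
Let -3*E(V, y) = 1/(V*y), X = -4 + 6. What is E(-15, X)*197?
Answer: 197/90 ≈ 2.1889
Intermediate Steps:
X = 2
E(V, y) = -1/(3*V*y) (E(V, y) = -1/(V*y)/3 = -1/(3*V*y))
E(-15, X)*197 = -⅓/(-15*2)*197 = -⅓*(-1/15)*½*197 = (1/90)*197 = 197/90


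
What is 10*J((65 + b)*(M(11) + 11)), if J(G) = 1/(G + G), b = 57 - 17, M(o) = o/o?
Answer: 1/252 ≈ 0.0039683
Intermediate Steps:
M(o) = 1
b = 40
J(G) = 1/(2*G)
10*J((65 + b)*(M(11) + 11)) = 10*(1/(2*(((65 + 40)*(1 + 11))))) = 10*(1/(2*((105*12)))) = 10*((½)/1260) = 10*((½)*(1/1260)) = 10*(1/2520) = 1/252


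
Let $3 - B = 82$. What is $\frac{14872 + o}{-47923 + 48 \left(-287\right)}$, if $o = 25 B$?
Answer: $- \frac{12897}{61699} \approx -0.20903$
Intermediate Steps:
$B = -79$ ($B = 3 - 82 = -79$)
$o = -1975$ ($o = 25 \left(-79\right) = -1975$)
$\frac{14872 + o}{-47923 + 48 \left(-287\right)} = \frac{14872 - 1975}{-47923 + 48 \left(-287\right)} = \frac{12897}{-47923 - 13776} = \frac{12897}{-61699} = 12897 \left(- \frac{1}{61699}\right) = - \frac{12897}{61699}$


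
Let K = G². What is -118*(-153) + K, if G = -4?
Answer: 18070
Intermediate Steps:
K = 16 (K = (-4)² = 16)
-118*(-153) + K = -118*(-153) + 16 = 18054 + 16 = 18070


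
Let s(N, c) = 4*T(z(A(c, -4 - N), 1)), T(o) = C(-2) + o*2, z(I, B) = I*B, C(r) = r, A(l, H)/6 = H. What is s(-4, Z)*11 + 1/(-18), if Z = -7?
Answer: -1585/18 ≈ -88.056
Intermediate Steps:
A(l, H) = 6*H
z(I, B) = B*I
T(o) = -2 + 2*o (T(o) = -2 + o*2 = -2 + 2*o)
s(N, c) = -200 - 48*N (s(N, c) = 4*(-2 + 2*(1*(6*(-4 - N)))) = 4*(-2 + 2*(1*(-24 - 6*N))) = 4*(-2 + 2*(-24 - 6*N)) = 4*(-2 + (-48 - 12*N)) = 4*(-50 - 12*N) = -200 - 48*N)
s(-4, Z)*11 + 1/(-18) = (-200 - 48*(-4))*11 + 1/(-18) = (-200 + 192)*11 - 1/18 = -8*11 - 1/18 = -88 - 1/18 = -1585/18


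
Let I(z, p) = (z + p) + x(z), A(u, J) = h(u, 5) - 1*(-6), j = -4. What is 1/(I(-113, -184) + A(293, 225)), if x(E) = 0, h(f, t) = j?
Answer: -1/295 ≈ -0.0033898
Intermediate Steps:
h(f, t) = -4
A(u, J) = 2 (A(u, J) = -4 - 1*(-6) = -4 + 6 = 2)
I(z, p) = p + z (I(z, p) = (z + p) + 0 = (p + z) + 0 = p + z)
1/(I(-113, -184) + A(293, 225)) = 1/((-184 - 113) + 2) = 1/(-297 + 2) = 1/(-295) = -1/295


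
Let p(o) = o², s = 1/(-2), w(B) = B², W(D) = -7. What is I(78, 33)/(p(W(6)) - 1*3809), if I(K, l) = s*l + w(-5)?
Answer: -17/7520 ≈ -0.0022606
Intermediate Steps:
s = -½ ≈ -0.50000
I(K, l) = 25 - l/2 (I(K, l) = -l/2 + (-5)² = -l/2 + 25 = 25 - l/2)
I(78, 33)/(p(W(6)) - 1*3809) = (25 - ½*33)/((-7)² - 1*3809) = (25 - 33/2)/(49 - 3809) = (17/2)/(-3760) = (17/2)*(-1/3760) = -17/7520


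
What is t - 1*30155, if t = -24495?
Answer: -54650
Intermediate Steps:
t - 1*30155 = -24495 - 1*30155 = -24495 - 30155 = -54650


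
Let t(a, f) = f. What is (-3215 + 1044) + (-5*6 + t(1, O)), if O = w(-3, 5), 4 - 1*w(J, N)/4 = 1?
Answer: -2189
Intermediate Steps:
w(J, N) = 12 (w(J, N) = 16 - 4*1 = 16 - 4 = 12)
O = 12
(-3215 + 1044) + (-5*6 + t(1, O)) = (-3215 + 1044) + (-5*6 + 12) = -2171 + (-30 + 12) = -2171 - 18 = -2189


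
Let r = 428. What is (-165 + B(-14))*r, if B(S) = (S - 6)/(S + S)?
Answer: -492200/7 ≈ -70314.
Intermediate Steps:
B(S) = (-6 + S)/(2*S) (B(S) = (-6 + S)/((2*S)) = (-6 + S)*(1/(2*S)) = (-6 + S)/(2*S))
(-165 + B(-14))*r = (-165 + (½)*(-6 - 14)/(-14))*428 = (-165 + (½)*(-1/14)*(-20))*428 = (-165 + 5/7)*428 = -1150/7*428 = -492200/7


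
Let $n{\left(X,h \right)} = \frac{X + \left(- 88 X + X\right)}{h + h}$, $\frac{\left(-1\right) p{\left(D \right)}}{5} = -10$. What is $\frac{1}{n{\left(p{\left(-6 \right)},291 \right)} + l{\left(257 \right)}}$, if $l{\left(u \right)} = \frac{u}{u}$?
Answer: $- \frac{291}{1859} \approx -0.15654$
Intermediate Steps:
$p{\left(D \right)} = 50$ ($p{\left(D \right)} = \left(-5\right) \left(-10\right) = 50$)
$n{\left(X,h \right)} = - \frac{43 X}{h}$ ($n{\left(X,h \right)} = \frac{X - 87 X}{2 h} = - 86 X \frac{1}{2 h} = - \frac{43 X}{h}$)
$l{\left(u \right)} = 1$
$\frac{1}{n{\left(p{\left(-6 \right)},291 \right)} + l{\left(257 \right)}} = \frac{1}{\left(-43\right) 50 \cdot \frac{1}{291} + 1} = \frac{1}{- \frac{2150}{291} + 1} = \frac{1}{- \frac{1859}{291}} = - \frac{291}{1859}$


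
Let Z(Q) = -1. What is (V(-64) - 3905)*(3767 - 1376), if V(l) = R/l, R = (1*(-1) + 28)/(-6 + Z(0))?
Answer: -4182846483/448 ≈ -9.3367e+6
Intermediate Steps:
R = -27/7 (R = (1*(-1) + 28)/(-6 - 1) = (-1 + 28)/(-7) = 27*(-⅐) = -27/7 ≈ -3.8571)
V(l) = -27/(7*l)
(V(-64) - 3905)*(3767 - 1376) = (-27/7/(-64) - 3905)*(3767 - 1376) = (-27/7*(-1/64) - 3905)*2391 = (27/448 - 3905)*2391 = -1749413/448*2391 = -4182846483/448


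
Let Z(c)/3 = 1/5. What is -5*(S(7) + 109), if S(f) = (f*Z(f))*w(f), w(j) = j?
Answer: -692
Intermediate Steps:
Z(c) = ⅗ (Z(c) = 3/5 = 3*(⅕) = ⅗)
S(f) = 3*f²/5 (S(f) = (f*(⅗))*f = (3*f/5)*f = 3*f²/5)
-5*(S(7) + 109) = -5*((⅗)*7² + 109) = -5*((⅗)*49 + 109) = -5*(147/5 + 109) = -5*692/5 = -692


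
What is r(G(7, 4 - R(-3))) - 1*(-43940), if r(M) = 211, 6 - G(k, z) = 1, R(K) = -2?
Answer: 44151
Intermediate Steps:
G(k, z) = 5 (G(k, z) = 6 - 1*1 = 6 - 1 = 5)
r(G(7, 4 - R(-3))) - 1*(-43940) = 211 - 1*(-43940) = 211 + 43940 = 44151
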